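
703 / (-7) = -703 / 7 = -100.43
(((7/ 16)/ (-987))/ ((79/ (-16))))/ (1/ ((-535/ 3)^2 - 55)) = 285730/ 100251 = 2.85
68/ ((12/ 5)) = 85/ 3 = 28.33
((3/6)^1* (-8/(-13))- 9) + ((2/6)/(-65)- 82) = -17686/195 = -90.70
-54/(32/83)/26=-2241/416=-5.39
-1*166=-166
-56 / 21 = -8 / 3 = -2.67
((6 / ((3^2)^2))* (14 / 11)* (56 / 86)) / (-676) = -196 / 2158299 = -0.00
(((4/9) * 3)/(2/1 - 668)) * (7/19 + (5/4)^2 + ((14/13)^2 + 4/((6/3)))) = -261539/25662312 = -0.01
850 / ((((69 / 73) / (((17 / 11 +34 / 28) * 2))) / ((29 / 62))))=382383125 / 164703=2321.65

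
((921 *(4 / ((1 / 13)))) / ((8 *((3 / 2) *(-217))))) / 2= -3991 / 434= -9.20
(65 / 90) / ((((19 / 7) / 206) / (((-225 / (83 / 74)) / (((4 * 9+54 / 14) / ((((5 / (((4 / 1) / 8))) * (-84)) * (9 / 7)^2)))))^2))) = 336753481428000000 / 125786251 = 2677188315.50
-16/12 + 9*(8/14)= 80/21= 3.81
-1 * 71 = -71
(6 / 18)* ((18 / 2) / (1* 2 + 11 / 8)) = 8 / 9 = 0.89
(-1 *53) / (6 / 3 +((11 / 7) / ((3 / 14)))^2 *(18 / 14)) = -0.74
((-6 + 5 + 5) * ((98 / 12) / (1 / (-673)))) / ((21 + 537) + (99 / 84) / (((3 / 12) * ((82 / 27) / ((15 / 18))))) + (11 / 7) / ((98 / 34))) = -3710044408 / 94476147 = -39.27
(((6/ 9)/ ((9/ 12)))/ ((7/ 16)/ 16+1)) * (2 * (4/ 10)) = 8192/ 11835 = 0.69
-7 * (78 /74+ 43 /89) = -35434 /3293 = -10.76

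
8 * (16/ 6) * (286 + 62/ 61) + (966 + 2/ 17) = 7351432/ 1037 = 7089.13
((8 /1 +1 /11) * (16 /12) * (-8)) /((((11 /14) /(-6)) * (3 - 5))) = -39872 /121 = -329.52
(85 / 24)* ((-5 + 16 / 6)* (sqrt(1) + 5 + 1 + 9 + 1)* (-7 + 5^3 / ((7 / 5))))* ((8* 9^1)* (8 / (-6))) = 1109760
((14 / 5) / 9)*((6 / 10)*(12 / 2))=28 / 25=1.12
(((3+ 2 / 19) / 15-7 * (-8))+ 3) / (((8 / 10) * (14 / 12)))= 8437 / 133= 63.44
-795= -795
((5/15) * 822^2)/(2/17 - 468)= -1914438/3977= -481.38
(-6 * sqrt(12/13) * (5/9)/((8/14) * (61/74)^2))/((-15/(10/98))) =27380 * sqrt(39)/3047499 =0.06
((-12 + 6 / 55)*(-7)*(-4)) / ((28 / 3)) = -1962 / 55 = -35.67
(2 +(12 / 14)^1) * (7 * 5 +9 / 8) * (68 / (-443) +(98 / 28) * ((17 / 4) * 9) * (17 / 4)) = 11651793625 / 198464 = 58709.86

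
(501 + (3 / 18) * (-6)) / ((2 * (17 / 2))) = 500 / 17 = 29.41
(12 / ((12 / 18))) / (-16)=-1.12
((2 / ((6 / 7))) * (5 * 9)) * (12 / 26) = 630 / 13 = 48.46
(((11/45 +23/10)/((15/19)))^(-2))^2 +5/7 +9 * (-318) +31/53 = -380365636591845479320/132962827753190771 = -2860.69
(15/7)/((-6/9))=-45/14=-3.21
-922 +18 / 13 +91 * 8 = -2504 / 13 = -192.62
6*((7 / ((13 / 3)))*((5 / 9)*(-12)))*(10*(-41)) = 344400 / 13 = 26492.31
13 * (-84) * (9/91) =-108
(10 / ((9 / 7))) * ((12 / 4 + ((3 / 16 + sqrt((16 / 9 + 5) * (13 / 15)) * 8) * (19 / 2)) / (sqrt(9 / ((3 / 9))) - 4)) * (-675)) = -79800 * sqrt(3965) / 11 - 106400 * sqrt(11895) / 33 - 842625 / 44 - 448875 * sqrt(3) / 176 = -832023.46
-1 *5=-5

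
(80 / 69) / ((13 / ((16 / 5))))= 256 / 897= 0.29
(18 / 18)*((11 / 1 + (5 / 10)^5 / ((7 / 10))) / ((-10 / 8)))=-1237 / 140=-8.84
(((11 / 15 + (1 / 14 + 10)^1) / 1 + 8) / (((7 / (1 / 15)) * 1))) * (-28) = -7898 / 1575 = -5.01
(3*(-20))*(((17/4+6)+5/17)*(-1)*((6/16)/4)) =59.31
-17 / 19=-0.89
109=109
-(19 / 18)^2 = -361 / 324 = -1.11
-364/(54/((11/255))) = -2002/6885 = -0.29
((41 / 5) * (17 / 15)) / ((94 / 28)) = 9758 / 3525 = 2.77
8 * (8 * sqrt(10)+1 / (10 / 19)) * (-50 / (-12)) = 190 / 3+800 * sqrt(10) / 3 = 906.61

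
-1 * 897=-897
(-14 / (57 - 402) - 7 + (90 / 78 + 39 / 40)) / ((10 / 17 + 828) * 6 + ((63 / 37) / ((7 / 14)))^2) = -4033699633 / 4161085980480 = -0.00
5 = 5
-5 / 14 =-0.36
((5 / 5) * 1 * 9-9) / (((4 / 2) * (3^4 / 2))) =0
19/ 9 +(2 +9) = 118/ 9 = 13.11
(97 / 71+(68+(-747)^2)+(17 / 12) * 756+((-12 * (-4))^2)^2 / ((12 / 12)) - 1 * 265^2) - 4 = 411610882 / 71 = 5797336.37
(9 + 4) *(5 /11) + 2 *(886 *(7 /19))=137679 /209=658.75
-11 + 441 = 430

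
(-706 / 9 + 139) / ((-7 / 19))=-10355 / 63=-164.37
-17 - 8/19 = -331/19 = -17.42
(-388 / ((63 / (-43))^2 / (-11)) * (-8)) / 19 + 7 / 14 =-126189101 / 150822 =-836.68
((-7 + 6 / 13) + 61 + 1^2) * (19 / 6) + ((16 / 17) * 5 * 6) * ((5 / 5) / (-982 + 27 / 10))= 2280248819 / 12985518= 175.60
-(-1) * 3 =3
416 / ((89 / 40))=16640 / 89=186.97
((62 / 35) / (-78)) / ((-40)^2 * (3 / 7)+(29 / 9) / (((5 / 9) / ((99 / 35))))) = -155 / 4791969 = -0.00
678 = 678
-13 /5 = -2.60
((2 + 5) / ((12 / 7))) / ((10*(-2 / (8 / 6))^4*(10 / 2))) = 98 / 6075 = 0.02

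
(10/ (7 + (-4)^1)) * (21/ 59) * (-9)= -630/ 59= -10.68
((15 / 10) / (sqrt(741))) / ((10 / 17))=17 *sqrt(741) / 4940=0.09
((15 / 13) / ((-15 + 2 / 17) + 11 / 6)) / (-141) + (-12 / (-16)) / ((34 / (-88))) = -26828283 / 13825097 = -1.94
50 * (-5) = -250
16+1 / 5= 81 / 5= 16.20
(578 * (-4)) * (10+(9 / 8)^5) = -111764681 / 4096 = -27286.30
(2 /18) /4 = 1 /36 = 0.03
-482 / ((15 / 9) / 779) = -1126434 / 5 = -225286.80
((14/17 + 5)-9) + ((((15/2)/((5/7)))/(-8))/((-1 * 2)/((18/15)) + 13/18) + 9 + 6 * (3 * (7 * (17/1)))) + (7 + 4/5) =1466769/680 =2157.01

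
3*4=12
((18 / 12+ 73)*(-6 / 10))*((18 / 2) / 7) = -4023 / 70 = -57.47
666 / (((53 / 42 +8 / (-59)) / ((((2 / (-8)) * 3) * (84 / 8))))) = -25992981 / 5582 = -4656.57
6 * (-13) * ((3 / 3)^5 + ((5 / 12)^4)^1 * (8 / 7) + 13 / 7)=-97435 / 432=-225.54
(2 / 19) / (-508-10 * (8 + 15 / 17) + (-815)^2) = 34 / 214351901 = 0.00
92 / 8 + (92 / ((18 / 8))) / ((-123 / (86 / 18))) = 197501 / 19926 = 9.91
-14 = -14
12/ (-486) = -2/ 81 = -0.02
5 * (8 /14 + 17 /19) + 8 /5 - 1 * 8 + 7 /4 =7131 /2660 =2.68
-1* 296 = -296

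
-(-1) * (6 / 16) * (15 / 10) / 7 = 9 / 112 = 0.08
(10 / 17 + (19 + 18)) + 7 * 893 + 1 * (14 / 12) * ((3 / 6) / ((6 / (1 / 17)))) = 7697239 / 1224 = 6288.59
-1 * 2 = -2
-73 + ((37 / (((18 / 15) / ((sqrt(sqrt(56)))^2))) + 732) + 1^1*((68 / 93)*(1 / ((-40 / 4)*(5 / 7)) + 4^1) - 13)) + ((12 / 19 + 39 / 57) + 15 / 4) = 884.62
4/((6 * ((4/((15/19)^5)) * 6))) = 84375/9904396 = 0.01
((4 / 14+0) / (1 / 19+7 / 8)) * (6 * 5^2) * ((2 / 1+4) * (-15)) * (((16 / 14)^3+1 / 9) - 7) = 22437.60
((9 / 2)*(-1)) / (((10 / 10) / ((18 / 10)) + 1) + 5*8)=-81 / 748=-0.11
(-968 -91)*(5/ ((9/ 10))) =-17650/ 3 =-5883.33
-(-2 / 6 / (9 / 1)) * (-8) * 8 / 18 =-32 / 243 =-0.13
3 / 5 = 0.60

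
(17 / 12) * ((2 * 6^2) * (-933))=-95166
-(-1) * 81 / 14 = 81 / 14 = 5.79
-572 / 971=-0.59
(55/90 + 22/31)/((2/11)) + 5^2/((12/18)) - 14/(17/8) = 724277/18972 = 38.18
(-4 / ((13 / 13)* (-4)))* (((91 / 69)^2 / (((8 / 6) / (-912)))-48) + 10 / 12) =-3925843 / 3174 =-1236.88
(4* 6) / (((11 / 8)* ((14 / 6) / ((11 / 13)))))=576 / 91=6.33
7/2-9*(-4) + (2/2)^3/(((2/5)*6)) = 39.92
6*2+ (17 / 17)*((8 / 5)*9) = 132 / 5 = 26.40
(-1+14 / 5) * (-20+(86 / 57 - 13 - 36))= -11541 / 95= -121.48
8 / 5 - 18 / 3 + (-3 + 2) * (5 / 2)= -69 / 10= -6.90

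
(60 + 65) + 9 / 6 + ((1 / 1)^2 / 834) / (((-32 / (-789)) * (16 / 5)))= 18006819 / 142336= 126.51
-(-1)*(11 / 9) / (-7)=-11 / 63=-0.17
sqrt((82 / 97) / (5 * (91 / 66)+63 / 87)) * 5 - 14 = -12.33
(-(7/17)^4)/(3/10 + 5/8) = -96040/3090277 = -0.03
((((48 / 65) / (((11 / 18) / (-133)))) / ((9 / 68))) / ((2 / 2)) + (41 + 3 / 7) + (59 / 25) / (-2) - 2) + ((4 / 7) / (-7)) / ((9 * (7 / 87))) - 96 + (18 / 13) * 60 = -8748525833 / 7357350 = -1189.09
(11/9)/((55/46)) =46/45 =1.02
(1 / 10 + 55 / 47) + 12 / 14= 6999 / 3290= 2.13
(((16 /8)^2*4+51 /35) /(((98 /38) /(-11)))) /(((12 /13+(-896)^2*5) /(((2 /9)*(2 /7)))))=-1660087 /1409529463335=-0.00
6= 6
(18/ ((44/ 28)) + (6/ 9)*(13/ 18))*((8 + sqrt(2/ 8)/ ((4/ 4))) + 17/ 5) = 84371/ 594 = 142.04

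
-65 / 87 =-0.75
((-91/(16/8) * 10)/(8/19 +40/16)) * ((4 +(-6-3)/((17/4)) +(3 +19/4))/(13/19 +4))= -107587025/335886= -320.31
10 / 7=1.43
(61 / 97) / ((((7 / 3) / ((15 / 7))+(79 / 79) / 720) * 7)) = 8784 / 106603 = 0.08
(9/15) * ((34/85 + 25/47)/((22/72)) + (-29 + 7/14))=-394731/25850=-15.27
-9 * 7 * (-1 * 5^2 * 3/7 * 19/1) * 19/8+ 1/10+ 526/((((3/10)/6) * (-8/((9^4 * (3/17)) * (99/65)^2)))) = -80477744753/22984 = -3501468.18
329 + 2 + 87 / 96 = 10621 / 32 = 331.91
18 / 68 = 9 / 34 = 0.26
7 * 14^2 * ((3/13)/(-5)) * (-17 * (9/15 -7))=-2239104/325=-6889.55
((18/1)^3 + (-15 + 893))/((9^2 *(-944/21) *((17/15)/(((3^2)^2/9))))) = -117425/8024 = -14.63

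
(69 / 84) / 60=23 / 1680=0.01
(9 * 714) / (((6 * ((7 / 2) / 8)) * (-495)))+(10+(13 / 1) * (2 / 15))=224 / 33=6.79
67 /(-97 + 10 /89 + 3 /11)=-65593 /94586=-0.69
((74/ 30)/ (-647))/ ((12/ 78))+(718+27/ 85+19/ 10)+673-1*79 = 43364422/ 32997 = 1314.19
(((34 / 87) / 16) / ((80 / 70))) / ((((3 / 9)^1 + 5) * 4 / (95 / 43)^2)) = 1073975 / 219631616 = 0.00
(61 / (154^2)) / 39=61 / 924924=0.00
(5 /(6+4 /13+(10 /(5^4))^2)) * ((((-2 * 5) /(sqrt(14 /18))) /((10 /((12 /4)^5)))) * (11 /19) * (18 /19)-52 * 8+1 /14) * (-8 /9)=5923125000 * sqrt(7) /147175007+1314218750 /4484557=399.53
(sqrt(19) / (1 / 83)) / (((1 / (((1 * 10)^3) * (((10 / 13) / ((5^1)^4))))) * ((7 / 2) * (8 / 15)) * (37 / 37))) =4980 * sqrt(19) / 91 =238.54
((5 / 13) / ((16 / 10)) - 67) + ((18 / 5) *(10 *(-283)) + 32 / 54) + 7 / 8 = -7197811 / 702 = -10253.29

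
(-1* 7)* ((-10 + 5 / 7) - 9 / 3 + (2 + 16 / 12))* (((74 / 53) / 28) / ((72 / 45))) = 1.95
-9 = -9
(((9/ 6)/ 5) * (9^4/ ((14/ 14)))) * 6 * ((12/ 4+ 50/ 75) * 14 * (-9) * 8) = -218245104/ 5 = -43649020.80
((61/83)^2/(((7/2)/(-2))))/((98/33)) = -0.10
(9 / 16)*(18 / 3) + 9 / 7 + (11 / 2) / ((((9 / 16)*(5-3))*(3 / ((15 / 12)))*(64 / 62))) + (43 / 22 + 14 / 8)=687809 / 66528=10.34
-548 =-548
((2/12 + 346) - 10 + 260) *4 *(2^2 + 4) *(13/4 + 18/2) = 701092/3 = 233697.33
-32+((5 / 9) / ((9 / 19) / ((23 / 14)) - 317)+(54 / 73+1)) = -2751749548 / 90930771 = -30.26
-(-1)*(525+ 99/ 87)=15258/ 29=526.14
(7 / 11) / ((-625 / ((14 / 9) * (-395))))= 7742 / 12375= 0.63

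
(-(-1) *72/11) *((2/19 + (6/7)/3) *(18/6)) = 11232/1463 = 7.68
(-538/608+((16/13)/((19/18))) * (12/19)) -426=-31998635/75088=-426.15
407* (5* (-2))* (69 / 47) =-280830 / 47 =-5975.11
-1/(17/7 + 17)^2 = -49/18496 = -0.00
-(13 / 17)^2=-169 / 289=-0.58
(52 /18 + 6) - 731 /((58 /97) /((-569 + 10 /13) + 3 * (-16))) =753372.25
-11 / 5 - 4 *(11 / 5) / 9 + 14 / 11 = -943 / 495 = -1.91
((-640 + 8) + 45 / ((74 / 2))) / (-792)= 23339 / 29304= 0.80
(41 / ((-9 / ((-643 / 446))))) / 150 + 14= 8455763 / 602100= 14.04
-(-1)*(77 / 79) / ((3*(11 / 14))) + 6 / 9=256 / 237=1.08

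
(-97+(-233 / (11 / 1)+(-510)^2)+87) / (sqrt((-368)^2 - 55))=2860757 * sqrt(89) / 38181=706.85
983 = 983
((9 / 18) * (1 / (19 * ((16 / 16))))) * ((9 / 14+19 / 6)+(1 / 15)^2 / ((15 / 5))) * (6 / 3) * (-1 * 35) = -18007 / 2565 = -7.02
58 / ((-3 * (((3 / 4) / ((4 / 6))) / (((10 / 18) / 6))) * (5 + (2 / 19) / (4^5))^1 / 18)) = -22568960 / 3939921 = -5.73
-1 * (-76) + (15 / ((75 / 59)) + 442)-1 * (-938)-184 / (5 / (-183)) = 41011 / 5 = 8202.20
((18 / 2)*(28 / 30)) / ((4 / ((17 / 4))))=357 / 40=8.92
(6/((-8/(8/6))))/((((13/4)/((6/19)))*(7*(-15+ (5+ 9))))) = 0.01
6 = 6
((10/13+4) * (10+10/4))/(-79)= -0.75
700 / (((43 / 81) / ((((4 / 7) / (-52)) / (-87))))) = 2700 / 16211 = 0.17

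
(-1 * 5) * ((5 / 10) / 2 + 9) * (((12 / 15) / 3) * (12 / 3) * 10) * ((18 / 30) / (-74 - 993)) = 296 / 1067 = 0.28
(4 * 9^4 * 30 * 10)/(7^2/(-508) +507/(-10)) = -19997928000/129023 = -154995.06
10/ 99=0.10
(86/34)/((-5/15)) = -129/17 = -7.59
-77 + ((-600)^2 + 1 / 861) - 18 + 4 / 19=5887689358 / 16359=359905.21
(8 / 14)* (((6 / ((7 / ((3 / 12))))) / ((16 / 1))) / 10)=3 / 3920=0.00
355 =355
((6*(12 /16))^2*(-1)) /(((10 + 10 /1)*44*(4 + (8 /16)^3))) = -27 /4840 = -0.01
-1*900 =-900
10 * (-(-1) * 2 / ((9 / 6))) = 40 / 3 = 13.33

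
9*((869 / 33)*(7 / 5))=1659 / 5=331.80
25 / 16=1.56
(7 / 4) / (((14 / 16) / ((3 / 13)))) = 6 / 13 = 0.46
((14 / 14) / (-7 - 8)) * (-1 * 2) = 2 / 15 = 0.13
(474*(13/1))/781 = 6162/781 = 7.89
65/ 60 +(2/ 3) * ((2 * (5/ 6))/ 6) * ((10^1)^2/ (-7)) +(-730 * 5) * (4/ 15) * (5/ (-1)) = 3678019/ 756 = 4865.10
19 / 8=2.38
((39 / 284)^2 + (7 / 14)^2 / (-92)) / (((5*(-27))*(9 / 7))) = -104797 / 1126965960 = -0.00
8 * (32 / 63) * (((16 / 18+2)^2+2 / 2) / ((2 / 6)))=113.93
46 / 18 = 23 / 9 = 2.56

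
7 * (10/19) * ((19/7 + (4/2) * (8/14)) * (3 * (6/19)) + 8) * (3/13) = 46500/4693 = 9.91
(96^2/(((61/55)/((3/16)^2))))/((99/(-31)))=-5580/61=-91.48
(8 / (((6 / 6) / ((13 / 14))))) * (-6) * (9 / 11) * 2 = -72.94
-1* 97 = -97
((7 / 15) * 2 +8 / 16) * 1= 43 / 30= 1.43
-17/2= -8.50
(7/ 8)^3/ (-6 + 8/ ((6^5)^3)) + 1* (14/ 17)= 609656360614/ 856408364761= 0.71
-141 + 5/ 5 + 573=433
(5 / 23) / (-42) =-0.01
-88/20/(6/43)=-473/15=-31.53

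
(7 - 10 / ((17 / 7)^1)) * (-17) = -49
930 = 930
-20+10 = -10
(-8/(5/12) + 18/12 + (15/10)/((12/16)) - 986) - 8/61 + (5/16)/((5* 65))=-63556107/63440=-1001.83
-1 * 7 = -7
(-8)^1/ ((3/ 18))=-48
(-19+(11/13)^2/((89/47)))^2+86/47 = 3706677762374/10632889007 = 348.60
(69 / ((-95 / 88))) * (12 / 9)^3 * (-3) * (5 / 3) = 129536 / 171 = 757.52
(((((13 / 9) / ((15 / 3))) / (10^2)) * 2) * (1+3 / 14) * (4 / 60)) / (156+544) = 221 / 330750000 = 0.00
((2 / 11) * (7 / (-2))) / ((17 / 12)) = -84 / 187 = -0.45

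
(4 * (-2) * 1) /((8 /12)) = -12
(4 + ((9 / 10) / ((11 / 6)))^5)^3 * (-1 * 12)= -100012687985636881541623933716 / 127479497357655364990234375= -784.54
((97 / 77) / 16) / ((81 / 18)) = 97 / 5544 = 0.02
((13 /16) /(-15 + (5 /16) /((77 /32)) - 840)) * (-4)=1001 /263300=0.00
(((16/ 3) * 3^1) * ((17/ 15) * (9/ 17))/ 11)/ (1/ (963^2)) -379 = 44492867/ 55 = 808961.22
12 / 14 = 6 / 7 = 0.86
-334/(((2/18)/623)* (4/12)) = -5618214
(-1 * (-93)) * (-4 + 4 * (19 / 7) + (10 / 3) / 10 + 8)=9889 / 7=1412.71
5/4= 1.25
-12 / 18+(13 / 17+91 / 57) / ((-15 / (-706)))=1605638 / 14535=110.47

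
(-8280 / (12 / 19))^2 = 171872100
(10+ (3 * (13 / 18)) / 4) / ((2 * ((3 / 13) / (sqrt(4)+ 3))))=16445 / 144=114.20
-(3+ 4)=-7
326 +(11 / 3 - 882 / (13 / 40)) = -92983 / 39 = -2384.18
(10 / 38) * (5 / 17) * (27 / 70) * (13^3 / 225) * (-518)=-243867 / 1615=-151.00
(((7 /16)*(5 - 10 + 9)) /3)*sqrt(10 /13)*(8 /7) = 2*sqrt(130) /39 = 0.58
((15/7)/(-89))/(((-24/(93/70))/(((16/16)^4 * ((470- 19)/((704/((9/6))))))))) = 11439/8931328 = 0.00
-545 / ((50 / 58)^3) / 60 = -2658401 / 187500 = -14.18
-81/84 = -27/28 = -0.96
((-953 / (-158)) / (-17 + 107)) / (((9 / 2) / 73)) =69569 / 63990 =1.09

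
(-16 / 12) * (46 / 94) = -92 / 141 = -0.65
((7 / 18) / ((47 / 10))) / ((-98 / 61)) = -0.05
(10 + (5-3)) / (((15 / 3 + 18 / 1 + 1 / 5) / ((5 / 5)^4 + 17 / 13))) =450 / 377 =1.19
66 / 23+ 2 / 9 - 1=433 / 207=2.09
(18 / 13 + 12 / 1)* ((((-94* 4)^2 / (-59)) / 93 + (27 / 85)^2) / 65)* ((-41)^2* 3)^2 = -1500774392049980634 / 11166273625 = -134402437.42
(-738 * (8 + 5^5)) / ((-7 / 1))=2312154 / 7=330307.71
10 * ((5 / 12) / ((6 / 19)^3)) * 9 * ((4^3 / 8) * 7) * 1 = 1200325 / 18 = 66684.72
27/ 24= 9/ 8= 1.12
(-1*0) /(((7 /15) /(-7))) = 0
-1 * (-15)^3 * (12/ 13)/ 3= 13500/ 13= 1038.46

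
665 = 665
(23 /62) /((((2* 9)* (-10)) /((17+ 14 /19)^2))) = -0.65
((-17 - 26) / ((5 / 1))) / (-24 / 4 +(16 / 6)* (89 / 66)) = 4257 / 1190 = 3.58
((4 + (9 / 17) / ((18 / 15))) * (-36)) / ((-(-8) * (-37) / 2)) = 1.08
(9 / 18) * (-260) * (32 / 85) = -832 / 17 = -48.94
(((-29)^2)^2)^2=500246412961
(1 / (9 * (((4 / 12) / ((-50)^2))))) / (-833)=-2500 / 2499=-1.00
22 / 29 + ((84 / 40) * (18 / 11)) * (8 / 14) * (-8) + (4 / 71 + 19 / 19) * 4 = -1214566 / 113245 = -10.73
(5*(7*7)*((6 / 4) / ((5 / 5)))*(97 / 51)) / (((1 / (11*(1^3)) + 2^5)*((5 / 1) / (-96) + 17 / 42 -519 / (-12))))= 29278480 / 58611767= 0.50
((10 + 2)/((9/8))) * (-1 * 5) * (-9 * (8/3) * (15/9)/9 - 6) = 15040/27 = 557.04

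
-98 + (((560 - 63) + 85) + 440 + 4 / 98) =45278 / 49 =924.04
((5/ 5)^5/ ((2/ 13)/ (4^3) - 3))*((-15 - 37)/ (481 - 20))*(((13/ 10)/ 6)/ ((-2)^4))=4394/ 8623005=0.00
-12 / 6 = -2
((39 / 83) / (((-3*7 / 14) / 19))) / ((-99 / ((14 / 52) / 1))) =133 / 8217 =0.02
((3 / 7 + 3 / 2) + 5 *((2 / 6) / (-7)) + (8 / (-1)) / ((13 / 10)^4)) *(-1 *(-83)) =-110570027 / 1199562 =-92.18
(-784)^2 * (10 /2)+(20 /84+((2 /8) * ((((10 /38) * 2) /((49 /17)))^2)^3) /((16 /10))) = 6003734853074157447713705 /1953526651635207243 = 3073280.24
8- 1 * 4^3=-56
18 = 18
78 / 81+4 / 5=238 / 135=1.76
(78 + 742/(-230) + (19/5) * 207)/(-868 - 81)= -99058/109135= -0.91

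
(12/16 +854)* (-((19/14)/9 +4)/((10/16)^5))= -7324209152/196875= -37202.33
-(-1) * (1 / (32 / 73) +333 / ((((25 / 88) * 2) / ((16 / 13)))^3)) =3720529956709 / 1098500000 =3386.92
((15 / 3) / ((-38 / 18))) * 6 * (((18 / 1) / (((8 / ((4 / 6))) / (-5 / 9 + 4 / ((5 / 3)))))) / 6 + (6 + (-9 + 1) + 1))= 7.66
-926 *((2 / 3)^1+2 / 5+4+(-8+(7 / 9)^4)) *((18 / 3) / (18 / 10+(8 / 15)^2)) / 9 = 779904980 / 1025703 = 760.36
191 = 191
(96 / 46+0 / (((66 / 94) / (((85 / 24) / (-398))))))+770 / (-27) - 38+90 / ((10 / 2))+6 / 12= -57047 / 1242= -45.93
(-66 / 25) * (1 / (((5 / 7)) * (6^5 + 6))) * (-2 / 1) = 154 / 162125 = 0.00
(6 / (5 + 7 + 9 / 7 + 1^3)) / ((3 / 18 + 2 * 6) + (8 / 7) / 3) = 441 / 13175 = 0.03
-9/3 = -3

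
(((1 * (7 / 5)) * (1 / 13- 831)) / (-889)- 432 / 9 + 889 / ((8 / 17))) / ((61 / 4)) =121674311 / 1007110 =120.82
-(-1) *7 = 7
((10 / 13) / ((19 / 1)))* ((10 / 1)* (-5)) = -500 / 247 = -2.02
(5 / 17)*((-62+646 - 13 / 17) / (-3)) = -16525 / 289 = -57.18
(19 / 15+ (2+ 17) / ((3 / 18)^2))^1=685.27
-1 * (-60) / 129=20 / 43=0.47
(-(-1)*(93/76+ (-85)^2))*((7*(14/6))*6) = 26910457/38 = 708169.92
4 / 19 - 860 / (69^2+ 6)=2728 / 90573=0.03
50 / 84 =25 / 42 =0.60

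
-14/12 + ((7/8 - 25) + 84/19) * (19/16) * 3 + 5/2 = -26443/384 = -68.86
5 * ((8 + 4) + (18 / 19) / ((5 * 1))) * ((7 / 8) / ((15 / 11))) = 39.11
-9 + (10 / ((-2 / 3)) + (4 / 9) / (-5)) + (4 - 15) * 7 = -4549 / 45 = -101.09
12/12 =1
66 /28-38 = -499 /14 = -35.64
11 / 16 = 0.69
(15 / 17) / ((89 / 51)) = 45 / 89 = 0.51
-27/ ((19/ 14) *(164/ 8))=-756/ 779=-0.97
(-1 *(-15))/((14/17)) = 255/14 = 18.21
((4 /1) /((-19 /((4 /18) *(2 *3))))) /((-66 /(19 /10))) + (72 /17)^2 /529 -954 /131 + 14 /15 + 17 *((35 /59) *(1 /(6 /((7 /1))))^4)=1042386811919471 /84225677508720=12.38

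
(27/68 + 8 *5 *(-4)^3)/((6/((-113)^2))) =-2222482757/408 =-5447261.66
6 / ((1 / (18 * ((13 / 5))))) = 1404 / 5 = 280.80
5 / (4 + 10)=5 / 14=0.36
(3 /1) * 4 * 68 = 816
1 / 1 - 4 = -3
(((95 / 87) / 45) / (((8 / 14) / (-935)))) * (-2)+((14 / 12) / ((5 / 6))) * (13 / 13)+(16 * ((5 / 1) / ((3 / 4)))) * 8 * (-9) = -59501663 / 7830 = -7599.19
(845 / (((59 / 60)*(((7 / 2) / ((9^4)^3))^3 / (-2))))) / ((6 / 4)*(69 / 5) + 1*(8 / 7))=-182750377108546582828847279560155663792000 / 4420339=-41343068282443175247158030000000000.00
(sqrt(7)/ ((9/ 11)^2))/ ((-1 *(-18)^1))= 121 *sqrt(7)/ 1458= 0.22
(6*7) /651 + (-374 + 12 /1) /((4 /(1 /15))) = -5551 /930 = -5.97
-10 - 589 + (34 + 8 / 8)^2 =626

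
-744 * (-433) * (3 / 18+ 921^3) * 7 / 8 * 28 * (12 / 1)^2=887908674818767392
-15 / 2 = -7.50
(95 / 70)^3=6859 / 2744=2.50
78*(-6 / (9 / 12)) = -624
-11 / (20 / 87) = -47.85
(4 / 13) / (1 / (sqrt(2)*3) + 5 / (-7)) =-2520 / 5213-588*sqrt(2) / 5213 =-0.64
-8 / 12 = -0.67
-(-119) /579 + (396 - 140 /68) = 3879586 /9843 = 394.15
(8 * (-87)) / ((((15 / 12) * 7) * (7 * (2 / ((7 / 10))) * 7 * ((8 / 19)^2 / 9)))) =-282663 / 9800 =-28.84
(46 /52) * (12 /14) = 69 /91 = 0.76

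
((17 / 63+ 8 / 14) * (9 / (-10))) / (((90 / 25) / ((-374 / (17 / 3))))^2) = -32065 / 126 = -254.48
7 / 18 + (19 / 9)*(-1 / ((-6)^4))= 4517 / 11664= 0.39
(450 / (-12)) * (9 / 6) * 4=-225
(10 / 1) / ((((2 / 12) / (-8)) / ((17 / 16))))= -510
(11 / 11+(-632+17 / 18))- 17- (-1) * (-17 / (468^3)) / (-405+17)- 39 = -27285289769071 / 39771254016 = -686.06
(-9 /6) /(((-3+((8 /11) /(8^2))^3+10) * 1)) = -1022208 /4770305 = -0.21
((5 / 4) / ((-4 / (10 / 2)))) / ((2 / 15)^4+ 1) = -1265625 / 810256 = -1.56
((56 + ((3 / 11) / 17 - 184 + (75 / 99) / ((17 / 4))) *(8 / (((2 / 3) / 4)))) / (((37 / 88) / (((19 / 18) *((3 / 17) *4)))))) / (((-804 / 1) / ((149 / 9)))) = 2062689248 / 6447879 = 319.90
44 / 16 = 11 / 4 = 2.75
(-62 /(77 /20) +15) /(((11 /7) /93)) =-65.33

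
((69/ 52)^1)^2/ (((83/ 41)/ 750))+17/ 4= 73677293/ 112216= 656.57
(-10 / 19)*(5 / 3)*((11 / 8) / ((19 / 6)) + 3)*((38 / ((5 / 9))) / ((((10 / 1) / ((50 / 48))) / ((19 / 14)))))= -6525 / 224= -29.13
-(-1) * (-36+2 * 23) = 10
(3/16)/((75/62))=31/200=0.16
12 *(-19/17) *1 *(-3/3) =228/17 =13.41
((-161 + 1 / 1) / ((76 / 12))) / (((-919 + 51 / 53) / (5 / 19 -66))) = -1985910 / 1097801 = -1.81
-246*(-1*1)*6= 1476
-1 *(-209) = 209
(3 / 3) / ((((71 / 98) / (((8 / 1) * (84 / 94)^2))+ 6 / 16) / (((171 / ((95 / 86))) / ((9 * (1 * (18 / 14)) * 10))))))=46252864 / 16886375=2.74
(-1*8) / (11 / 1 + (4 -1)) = -0.57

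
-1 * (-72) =72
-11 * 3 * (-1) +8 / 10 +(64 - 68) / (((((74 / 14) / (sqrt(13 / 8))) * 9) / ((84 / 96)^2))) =169 / 5 - 343 * sqrt(26) / 21312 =33.72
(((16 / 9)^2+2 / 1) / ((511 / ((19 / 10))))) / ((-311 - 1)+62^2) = 3971 / 730965060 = 0.00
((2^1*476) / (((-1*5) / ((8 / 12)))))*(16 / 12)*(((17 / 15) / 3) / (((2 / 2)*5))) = -12.79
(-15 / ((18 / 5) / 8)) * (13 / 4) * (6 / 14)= -325 / 7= -46.43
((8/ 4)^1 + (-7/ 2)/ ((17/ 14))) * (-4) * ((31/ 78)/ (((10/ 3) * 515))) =0.00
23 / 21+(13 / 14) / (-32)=1433 / 1344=1.07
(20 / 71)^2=400 / 5041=0.08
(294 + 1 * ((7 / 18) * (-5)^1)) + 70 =6517 / 18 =362.06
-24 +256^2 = 65512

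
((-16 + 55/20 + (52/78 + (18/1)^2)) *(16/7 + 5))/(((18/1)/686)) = 3112921/36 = 86470.03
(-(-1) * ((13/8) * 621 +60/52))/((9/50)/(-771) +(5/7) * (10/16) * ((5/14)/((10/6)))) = 22052231950/2083029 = 10586.62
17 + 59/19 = 382/19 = 20.11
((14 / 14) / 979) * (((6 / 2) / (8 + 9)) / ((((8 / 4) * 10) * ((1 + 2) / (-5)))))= -1 / 66572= -0.00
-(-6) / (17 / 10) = 60 / 17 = 3.53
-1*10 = -10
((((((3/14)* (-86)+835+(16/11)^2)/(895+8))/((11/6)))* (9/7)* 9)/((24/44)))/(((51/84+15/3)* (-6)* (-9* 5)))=1386856/200133395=0.01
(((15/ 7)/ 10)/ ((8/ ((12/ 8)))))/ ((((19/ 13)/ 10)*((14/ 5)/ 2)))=2925/ 14896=0.20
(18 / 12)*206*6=1854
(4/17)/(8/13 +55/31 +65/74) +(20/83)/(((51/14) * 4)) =36524702/412535481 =0.09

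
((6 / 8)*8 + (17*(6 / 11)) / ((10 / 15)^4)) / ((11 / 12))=57.76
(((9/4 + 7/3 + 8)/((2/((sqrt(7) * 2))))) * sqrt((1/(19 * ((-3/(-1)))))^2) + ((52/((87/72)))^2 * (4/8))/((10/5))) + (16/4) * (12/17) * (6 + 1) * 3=151 * sqrt(7)/684 + 7467120/14297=522.87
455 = 455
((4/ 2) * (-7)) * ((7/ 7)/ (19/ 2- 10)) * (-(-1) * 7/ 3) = 196/ 3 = 65.33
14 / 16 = 0.88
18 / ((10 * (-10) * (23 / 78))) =-351 / 575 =-0.61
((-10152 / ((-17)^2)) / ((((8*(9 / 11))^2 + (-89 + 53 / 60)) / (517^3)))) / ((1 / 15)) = 1608313649.91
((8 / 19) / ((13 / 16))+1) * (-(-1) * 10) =15.18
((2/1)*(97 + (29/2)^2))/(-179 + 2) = -1229/354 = -3.47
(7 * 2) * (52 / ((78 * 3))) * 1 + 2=46 / 9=5.11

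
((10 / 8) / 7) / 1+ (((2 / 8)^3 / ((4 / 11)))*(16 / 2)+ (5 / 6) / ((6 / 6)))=911 / 672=1.36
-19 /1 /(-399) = 0.05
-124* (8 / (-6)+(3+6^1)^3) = -270692 / 3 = -90230.67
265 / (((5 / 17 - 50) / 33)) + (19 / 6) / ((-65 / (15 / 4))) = -238111 / 1352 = -176.12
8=8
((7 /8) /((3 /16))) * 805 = 3756.67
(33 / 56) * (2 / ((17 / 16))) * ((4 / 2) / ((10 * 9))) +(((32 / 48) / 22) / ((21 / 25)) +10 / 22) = 4336 / 8415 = 0.52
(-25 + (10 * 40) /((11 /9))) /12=3325 /132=25.19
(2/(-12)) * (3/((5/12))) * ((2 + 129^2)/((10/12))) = -599148/25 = -23965.92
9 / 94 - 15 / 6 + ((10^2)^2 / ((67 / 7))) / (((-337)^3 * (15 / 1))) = -869289696889 / 361562697591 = -2.40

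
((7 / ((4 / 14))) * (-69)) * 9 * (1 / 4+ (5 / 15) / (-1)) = 10143 / 8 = 1267.88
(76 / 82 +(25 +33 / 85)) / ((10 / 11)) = 504394 / 17425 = 28.95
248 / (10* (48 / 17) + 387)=4216 / 7059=0.60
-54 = -54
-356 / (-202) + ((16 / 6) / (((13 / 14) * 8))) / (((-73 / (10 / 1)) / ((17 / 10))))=482728 / 287547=1.68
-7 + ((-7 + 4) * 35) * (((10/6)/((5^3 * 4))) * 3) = -161/20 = -8.05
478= 478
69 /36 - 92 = -1081 /12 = -90.08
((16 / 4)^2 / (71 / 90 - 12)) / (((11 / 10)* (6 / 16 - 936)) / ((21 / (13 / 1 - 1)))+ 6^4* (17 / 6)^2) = -0.00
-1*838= -838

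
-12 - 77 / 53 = -13.45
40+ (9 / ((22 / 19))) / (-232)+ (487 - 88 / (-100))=67353213 / 127600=527.85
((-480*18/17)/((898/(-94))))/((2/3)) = 609120/7633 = 79.80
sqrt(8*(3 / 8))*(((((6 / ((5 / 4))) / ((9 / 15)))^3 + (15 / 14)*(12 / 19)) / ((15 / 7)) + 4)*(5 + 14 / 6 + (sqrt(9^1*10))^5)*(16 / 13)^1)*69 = 561263296*sqrt(3) / 3705 + 123988164480*sqrt(30) / 247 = 2749700221.04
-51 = -51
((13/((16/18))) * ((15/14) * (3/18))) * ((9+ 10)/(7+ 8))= 741/224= 3.31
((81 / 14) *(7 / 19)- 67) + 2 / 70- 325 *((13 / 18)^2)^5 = -183747857662052069 / 2374360705704960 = -77.39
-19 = -19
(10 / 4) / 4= 5 / 8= 0.62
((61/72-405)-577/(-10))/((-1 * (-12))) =-124723/4320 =-28.87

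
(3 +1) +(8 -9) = 3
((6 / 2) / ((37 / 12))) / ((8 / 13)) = 1.58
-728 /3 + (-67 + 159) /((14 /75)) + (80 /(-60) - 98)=1056 /7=150.86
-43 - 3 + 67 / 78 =-3521 / 78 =-45.14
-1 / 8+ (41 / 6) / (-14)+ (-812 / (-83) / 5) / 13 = -0.46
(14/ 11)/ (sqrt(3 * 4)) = 7 * sqrt(3)/ 33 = 0.37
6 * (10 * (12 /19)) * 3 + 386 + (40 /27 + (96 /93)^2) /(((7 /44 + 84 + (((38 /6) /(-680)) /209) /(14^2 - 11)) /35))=28749507422610694 /57413644170219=500.74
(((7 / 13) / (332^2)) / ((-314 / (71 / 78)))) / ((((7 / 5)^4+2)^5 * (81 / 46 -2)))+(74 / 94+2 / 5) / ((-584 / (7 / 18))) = -1698264655598864537234344084889 / 2148109160377637877325938988544160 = -0.00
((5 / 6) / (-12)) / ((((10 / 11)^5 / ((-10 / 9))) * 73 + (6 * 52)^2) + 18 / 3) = -161051 / 225673125840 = -0.00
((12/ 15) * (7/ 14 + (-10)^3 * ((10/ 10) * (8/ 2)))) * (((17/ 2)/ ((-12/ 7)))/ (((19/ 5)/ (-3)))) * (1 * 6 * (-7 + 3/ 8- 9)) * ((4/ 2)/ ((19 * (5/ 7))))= 26301975/ 152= 173039.31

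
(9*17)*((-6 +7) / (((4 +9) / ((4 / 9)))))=68 / 13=5.23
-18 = -18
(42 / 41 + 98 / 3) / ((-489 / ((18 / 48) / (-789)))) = 518 / 15818661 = 0.00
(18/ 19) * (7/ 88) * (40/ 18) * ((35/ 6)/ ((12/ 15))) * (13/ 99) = 0.16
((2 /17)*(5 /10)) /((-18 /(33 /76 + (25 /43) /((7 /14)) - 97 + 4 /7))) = 2169367 /7000056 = 0.31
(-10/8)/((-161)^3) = 5/16693124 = 0.00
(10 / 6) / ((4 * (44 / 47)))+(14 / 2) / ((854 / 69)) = 32551 / 32208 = 1.01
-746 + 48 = -698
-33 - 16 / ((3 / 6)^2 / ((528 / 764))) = -14751 / 191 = -77.23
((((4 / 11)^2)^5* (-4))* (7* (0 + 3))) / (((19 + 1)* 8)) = -2752512 / 129687123005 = -0.00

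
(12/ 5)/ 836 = 3/ 1045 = 0.00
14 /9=1.56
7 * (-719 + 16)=-4921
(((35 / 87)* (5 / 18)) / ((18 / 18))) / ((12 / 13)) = 2275 / 18792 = 0.12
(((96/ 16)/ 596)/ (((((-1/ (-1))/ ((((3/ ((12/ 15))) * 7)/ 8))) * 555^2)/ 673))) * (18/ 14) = 6057/ 65273920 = 0.00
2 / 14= 1 / 7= 0.14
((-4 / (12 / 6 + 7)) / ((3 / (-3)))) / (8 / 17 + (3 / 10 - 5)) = -680 / 6471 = -0.11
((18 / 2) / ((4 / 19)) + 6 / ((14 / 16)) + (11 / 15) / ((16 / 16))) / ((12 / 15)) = 21143 / 336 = 62.93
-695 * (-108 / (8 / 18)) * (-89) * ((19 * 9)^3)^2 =-375800840583334688565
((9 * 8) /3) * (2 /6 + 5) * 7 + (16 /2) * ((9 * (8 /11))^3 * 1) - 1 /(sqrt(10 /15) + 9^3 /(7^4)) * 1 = 41522148481937 /13223856349 - 5764801 * sqrt(6) /9935279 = 3138.52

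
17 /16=1.06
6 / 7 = 0.86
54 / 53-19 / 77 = 3151 / 4081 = 0.77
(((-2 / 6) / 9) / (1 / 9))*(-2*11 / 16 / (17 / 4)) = 11 / 102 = 0.11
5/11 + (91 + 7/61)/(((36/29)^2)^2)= 21877014329/563511168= 38.82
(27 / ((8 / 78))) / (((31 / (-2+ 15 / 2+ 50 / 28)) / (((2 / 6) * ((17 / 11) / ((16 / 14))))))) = 304317 / 10912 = 27.89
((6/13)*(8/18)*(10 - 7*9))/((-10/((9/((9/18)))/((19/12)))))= 15264/1235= 12.36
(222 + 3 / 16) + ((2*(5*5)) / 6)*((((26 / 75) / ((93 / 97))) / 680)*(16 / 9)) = 2276364979 / 10244880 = 222.20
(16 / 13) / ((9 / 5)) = 80 / 117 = 0.68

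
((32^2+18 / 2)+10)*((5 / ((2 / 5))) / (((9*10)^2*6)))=1043 / 3888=0.27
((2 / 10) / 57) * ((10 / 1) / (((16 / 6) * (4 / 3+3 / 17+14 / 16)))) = 102 / 18487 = 0.01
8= 8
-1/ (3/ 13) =-4.33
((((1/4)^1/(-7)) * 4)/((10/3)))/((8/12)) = -9/140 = -0.06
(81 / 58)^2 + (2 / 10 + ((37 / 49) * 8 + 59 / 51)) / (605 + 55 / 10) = 100719103547 / 51322512780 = 1.96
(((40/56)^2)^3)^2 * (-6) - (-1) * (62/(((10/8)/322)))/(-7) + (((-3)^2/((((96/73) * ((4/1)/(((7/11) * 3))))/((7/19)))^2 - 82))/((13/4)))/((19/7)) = -722691558069679720511048/316727577772146168355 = -2281.74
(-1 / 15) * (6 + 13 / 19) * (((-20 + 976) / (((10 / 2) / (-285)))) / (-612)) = -39.68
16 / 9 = 1.78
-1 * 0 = 0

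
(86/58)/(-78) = -0.02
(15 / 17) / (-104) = -15 / 1768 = -0.01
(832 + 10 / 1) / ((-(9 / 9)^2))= -842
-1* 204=-204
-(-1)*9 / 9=1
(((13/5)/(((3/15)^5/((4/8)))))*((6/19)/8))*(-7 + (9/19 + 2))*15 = -15721875/1444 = -10887.73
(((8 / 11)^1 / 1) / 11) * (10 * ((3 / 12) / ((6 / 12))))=40 / 121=0.33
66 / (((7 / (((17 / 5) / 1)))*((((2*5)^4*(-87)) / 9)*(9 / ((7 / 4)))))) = -187 / 2900000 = -0.00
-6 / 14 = -3 / 7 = -0.43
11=11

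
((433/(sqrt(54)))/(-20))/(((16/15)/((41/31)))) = -17753* sqrt(6)/11904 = -3.65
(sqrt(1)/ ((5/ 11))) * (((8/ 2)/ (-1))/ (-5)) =44/ 25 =1.76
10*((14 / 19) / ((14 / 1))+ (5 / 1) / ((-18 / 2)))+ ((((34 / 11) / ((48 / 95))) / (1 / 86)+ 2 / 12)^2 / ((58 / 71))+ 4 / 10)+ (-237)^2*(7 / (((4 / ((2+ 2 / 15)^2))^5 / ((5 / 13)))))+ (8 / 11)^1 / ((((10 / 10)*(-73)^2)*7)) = 8317583629840282319245545667 / 13257881618794312500000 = 627368.98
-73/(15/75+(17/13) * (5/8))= -37960/529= -71.76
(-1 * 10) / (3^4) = -10 / 81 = -0.12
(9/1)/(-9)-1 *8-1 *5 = -14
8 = 8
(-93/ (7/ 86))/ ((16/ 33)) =-131967/ 56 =-2356.55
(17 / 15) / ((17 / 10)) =2 / 3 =0.67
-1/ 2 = -0.50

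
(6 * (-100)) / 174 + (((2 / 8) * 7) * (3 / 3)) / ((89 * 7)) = -35571 / 10324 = -3.45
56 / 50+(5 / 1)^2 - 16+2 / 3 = 10.79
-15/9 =-1.67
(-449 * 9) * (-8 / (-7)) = -32328 / 7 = -4618.29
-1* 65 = -65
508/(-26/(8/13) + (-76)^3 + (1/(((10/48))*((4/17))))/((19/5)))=-38608/33364979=-0.00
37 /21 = 1.76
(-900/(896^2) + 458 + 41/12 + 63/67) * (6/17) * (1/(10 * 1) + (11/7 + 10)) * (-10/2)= -9522.98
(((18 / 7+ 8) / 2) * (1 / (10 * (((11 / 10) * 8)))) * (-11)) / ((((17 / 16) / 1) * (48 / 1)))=-37 / 2856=-0.01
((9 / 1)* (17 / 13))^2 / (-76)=-23409 / 12844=-1.82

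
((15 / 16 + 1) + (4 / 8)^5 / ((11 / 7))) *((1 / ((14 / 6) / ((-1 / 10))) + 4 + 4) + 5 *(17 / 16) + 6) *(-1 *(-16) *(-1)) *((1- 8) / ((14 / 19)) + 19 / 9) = 1426919 / 320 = 4459.12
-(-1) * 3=3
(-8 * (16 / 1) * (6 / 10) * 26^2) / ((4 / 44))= -571084.80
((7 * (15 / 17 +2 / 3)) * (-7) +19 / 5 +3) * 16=-281936 / 255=-1105.63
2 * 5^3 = 250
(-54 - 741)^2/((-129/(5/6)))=-351125/86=-4082.85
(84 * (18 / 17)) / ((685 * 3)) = 504 / 11645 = 0.04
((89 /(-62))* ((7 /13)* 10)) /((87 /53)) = -165095 /35061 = -4.71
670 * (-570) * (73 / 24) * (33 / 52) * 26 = -76666425 / 4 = -19166606.25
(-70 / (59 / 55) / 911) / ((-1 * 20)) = 385 / 107498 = 0.00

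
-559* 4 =-2236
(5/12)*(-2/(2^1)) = -5/12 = -0.42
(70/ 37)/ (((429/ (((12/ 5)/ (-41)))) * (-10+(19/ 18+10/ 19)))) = 19152/ 624544349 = 0.00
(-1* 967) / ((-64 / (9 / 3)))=2901 / 64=45.33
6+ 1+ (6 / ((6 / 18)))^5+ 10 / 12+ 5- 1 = 11337479 / 6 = 1889579.83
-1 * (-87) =87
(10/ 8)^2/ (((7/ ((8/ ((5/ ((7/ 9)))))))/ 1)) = 0.28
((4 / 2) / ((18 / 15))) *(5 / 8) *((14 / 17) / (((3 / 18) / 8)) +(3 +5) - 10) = 7975 / 204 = 39.09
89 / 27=3.30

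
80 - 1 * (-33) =113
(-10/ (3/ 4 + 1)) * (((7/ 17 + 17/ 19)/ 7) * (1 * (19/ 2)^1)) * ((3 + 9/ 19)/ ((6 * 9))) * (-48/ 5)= 297088/ 47481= 6.26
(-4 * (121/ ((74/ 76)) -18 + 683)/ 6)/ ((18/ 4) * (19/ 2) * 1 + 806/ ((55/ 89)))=-0.39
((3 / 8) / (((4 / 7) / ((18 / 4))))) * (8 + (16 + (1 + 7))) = 189 / 2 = 94.50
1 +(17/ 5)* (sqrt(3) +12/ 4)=17* sqrt(3)/ 5 +56/ 5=17.09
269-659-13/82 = -31993/82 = -390.16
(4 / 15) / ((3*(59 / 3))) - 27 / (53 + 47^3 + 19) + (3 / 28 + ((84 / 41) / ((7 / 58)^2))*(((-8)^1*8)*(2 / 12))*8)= -36197766806977 / 3015864060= -12002.45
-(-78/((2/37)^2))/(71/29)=10903.80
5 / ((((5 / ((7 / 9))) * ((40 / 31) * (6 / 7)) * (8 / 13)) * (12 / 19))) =375193 / 207360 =1.81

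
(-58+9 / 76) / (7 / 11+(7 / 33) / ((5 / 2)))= -725835 / 9044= -80.26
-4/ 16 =-1/ 4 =-0.25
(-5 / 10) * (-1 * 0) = 0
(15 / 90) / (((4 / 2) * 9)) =1 / 108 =0.01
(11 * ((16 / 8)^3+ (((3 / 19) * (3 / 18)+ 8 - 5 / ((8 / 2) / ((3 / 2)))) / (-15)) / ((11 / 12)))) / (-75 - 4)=-1.05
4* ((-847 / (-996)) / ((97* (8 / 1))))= 847 / 193224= 0.00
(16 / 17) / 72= 2 / 153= 0.01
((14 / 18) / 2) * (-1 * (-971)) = 6797 / 18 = 377.61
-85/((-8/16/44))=7480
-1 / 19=-0.05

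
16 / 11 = 1.45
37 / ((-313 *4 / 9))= -333 / 1252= -0.27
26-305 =-279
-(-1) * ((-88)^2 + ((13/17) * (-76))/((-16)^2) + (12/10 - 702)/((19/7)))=773709911/103360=7485.58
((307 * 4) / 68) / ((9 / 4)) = 1228 / 153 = 8.03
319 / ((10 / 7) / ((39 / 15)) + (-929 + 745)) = -29029 / 16694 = -1.74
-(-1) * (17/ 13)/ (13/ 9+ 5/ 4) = 612/ 1261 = 0.49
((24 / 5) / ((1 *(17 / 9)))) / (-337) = -216 / 28645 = -0.01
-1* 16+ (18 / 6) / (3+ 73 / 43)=-3103 / 202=-15.36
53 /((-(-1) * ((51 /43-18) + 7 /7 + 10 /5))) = -2279 /594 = -3.84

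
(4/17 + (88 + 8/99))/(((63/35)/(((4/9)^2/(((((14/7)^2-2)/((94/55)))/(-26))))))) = -2906131072/13495977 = -215.33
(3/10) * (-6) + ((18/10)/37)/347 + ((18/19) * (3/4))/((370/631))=-0.59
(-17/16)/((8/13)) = -221/128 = -1.73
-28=-28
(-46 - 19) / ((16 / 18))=-585 / 8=-73.12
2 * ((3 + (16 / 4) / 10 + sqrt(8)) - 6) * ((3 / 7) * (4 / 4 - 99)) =1092 / 5 - 168 * sqrt(2) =-19.19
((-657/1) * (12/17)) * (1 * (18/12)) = -695.65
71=71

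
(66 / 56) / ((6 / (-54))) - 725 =-20597 / 28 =-735.61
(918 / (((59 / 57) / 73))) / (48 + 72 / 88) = 14005926 / 10561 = 1326.19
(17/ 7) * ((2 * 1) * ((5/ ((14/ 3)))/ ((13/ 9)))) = 3.60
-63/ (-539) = 9/ 77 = 0.12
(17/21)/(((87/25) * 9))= 425/16443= 0.03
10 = 10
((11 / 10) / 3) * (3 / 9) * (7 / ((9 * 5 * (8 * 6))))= 77 / 194400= 0.00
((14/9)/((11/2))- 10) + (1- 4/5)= -4711/495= -9.52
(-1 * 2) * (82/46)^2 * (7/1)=-23534/529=-44.49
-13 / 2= -6.50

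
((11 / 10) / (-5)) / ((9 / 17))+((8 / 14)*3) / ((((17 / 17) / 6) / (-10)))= -325309 / 3150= -103.27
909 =909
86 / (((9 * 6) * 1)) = 43 / 27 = 1.59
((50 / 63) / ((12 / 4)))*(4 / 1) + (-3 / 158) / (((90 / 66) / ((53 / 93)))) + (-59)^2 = 16117052681 / 4628610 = 3482.05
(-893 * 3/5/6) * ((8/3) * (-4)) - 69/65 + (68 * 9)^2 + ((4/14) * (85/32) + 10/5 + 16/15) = 546726977/1456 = 375499.30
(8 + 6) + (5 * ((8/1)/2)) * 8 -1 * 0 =174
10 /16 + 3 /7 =59 /56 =1.05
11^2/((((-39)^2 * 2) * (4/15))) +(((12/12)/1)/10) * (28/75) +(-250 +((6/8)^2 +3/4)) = -251980019/1014000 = -248.50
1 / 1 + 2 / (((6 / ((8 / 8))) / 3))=2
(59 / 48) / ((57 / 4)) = 59 / 684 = 0.09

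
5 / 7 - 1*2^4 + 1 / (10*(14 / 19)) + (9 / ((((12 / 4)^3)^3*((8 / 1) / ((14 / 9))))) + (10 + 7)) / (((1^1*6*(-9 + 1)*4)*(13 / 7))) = -14932862489 / 982575360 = -15.20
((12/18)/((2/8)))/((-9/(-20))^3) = 64000/2187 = 29.26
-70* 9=-630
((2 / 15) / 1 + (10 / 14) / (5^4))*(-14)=-706 / 375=-1.88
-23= -23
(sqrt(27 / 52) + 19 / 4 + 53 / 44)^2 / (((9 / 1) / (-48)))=-905440 / 4719 - 1048 * sqrt(39) / 143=-237.64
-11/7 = -1.57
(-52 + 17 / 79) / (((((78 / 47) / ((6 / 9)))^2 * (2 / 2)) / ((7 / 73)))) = -63259133 / 78944463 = -0.80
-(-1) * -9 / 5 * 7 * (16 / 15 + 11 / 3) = -1491 / 25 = -59.64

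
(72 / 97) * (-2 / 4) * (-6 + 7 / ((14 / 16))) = -72 / 97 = -0.74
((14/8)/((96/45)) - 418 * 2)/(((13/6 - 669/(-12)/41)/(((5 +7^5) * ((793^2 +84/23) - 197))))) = -19977220520679339/7981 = -2503097421460.89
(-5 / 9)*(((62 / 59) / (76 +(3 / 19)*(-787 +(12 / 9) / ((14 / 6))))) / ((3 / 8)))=329840 / 10206351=0.03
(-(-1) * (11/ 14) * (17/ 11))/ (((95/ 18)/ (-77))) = -1683/ 95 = -17.72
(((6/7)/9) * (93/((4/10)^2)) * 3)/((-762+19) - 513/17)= -1275/5936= -0.21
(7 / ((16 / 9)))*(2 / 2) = 63 / 16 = 3.94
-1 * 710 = -710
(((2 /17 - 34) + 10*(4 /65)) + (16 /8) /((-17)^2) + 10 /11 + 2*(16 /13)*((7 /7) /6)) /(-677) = 3960040 /83935137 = 0.05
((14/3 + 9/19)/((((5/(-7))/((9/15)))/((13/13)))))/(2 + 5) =-293/475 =-0.62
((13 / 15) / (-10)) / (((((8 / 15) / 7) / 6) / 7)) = -47.78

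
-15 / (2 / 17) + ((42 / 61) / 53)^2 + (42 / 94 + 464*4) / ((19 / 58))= 103411114526441 / 18667788154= 5539.55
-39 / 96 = -13 / 32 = -0.41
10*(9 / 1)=90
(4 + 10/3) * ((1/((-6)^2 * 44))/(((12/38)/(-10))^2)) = 9025/1944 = 4.64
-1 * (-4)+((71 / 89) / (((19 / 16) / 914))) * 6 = 3688.11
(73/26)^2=5329/676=7.88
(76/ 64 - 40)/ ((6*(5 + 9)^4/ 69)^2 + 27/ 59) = -19382031/ 5572579703984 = -0.00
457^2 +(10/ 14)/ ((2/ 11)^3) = 11702199/ 56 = 208967.84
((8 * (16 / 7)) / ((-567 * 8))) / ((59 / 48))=-256 / 78057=-0.00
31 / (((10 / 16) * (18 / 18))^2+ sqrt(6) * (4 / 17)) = -14334400 / 212591+ 8634368 * sqrt(6) / 212591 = 32.06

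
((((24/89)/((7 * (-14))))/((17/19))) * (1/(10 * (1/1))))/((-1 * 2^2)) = 57/741370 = 0.00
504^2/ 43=254016/ 43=5907.35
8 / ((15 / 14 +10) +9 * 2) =112 / 407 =0.28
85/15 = 17/3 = 5.67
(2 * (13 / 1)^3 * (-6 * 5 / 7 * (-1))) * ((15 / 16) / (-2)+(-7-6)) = -14203605 / 56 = -253635.80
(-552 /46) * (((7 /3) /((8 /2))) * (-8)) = 56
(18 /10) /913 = 9 /4565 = 0.00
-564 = -564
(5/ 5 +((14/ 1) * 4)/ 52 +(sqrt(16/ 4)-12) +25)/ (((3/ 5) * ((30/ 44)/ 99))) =53724/ 13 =4132.62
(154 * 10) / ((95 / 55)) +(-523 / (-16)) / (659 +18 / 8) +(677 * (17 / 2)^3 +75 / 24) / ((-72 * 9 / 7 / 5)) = -2809058718499 / 130260960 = -21564.86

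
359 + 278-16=621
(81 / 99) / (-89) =-9 / 979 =-0.01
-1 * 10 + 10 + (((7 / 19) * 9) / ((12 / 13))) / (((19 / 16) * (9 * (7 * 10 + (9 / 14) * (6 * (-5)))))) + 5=1924873 / 384465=5.01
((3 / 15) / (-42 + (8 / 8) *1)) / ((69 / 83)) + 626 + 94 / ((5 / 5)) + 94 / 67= 683678869 / 947715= 721.40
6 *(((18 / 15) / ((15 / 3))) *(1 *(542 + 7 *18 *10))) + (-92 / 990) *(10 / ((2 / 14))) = 6406228 / 2475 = 2588.37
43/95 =0.45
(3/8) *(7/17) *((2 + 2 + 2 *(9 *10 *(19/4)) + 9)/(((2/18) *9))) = 4557/34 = 134.03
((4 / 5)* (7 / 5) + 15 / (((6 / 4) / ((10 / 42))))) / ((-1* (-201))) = 1838 / 105525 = 0.02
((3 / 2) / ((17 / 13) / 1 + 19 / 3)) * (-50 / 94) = -2925 / 28012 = -0.10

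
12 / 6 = 2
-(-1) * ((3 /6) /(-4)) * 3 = -3 /8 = -0.38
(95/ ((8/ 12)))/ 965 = 0.15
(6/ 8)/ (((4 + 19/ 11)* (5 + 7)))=11/ 1008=0.01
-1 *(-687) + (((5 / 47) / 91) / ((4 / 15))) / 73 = 857983383 / 1248884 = 687.00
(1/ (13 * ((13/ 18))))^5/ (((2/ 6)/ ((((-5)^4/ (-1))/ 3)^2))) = 246037500000/ 137858491849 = 1.78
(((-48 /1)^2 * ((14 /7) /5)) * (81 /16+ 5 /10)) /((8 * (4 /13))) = 10413 /5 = 2082.60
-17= -17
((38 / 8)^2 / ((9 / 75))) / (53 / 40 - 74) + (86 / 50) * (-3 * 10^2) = -476063 / 918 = -518.59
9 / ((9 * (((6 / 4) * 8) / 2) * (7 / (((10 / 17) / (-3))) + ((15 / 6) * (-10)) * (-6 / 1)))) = 5 / 3429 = 0.00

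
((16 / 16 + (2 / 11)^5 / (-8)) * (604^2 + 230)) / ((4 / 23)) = 2098962.37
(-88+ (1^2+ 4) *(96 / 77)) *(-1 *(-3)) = -18888 / 77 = -245.30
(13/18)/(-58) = -13/1044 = -0.01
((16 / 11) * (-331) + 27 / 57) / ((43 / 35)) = -3518375 / 8987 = -391.50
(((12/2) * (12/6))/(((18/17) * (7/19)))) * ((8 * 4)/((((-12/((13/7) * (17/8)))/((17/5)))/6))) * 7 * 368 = -1786288192/105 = -17012268.50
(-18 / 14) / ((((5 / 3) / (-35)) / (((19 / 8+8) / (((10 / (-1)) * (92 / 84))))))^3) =-63051368179149 / 6229504000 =-10121.41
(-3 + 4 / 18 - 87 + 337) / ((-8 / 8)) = -2225 / 9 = -247.22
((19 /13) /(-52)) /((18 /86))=-817 /6084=-0.13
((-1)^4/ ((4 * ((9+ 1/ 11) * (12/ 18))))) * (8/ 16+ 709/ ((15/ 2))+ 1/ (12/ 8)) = 31581/ 8000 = 3.95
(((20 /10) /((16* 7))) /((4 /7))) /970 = 1 /31040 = 0.00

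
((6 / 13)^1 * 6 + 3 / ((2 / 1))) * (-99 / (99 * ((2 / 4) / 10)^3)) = -444000 / 13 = -34153.85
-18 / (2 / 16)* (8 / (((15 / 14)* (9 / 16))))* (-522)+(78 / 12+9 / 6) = 4988968 / 5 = 997793.60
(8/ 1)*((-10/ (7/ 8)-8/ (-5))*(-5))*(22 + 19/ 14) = 449952/ 49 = 9182.69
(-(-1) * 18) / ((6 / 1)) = 3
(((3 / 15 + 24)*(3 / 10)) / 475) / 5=363 / 118750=0.00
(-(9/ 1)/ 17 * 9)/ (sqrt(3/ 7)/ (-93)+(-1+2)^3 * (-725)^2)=-0.00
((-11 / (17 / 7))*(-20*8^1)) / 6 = 6160 / 51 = 120.78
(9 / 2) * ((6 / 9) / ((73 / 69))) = 207 / 73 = 2.84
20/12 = 5/3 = 1.67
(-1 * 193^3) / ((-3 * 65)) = 7189057 / 195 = 36866.96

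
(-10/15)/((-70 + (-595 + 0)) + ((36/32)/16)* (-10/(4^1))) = 512/510855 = 0.00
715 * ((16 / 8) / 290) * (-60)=-8580 / 29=-295.86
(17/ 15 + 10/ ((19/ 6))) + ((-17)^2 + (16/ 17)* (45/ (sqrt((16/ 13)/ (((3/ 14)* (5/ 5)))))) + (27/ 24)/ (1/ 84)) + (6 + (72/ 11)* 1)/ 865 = 90* sqrt(546)/ 119 + 84131351/ 216942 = 405.48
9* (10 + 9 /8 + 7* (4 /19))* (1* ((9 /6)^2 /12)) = 21.26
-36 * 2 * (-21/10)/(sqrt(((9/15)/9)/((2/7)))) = 313.01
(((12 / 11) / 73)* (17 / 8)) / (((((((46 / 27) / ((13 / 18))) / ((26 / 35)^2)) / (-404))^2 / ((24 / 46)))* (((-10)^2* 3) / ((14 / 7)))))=361605918104496 / 366531445328125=0.99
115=115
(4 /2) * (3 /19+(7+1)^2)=2438 /19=128.32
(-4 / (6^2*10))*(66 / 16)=-11 / 240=-0.05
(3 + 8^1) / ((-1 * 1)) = -11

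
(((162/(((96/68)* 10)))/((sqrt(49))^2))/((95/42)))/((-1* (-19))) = 1377/252700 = 0.01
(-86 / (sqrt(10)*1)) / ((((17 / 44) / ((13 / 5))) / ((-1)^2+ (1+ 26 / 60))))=-897754*sqrt(10) / 6375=-445.33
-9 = -9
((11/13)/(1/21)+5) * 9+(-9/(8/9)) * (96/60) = 12267/65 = 188.72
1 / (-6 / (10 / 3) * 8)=-5 / 72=-0.07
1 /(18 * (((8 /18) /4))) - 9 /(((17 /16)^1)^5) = -17454511 /2839714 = -6.15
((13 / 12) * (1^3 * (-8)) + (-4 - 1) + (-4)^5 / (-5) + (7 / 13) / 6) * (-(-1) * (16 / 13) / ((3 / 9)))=596616 / 845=706.05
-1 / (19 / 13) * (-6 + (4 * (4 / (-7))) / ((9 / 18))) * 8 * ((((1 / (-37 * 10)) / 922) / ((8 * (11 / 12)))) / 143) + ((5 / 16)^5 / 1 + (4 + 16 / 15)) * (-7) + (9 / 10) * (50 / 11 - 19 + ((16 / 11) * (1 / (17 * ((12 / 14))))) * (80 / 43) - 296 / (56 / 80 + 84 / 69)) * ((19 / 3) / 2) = -308177317930712407169 / 597096500680458240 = -516.13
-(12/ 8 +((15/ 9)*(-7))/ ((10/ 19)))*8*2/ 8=124/ 3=41.33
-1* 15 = -15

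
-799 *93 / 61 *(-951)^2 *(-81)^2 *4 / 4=-440921016027027 / 61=-7228213377492.25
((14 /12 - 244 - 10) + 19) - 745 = -5873 /6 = -978.83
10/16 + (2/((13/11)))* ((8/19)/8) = 1411/1976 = 0.71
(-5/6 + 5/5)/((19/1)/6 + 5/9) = 3/67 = 0.04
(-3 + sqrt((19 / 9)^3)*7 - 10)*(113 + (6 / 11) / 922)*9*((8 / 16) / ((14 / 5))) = -167610105 / 70994 + 27218735*sqrt(19) / 30426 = 1538.51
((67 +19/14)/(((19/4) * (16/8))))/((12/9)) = 2871/532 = 5.40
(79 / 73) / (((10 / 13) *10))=1027 / 7300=0.14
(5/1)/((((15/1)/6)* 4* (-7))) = -1/14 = -0.07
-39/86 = -0.45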